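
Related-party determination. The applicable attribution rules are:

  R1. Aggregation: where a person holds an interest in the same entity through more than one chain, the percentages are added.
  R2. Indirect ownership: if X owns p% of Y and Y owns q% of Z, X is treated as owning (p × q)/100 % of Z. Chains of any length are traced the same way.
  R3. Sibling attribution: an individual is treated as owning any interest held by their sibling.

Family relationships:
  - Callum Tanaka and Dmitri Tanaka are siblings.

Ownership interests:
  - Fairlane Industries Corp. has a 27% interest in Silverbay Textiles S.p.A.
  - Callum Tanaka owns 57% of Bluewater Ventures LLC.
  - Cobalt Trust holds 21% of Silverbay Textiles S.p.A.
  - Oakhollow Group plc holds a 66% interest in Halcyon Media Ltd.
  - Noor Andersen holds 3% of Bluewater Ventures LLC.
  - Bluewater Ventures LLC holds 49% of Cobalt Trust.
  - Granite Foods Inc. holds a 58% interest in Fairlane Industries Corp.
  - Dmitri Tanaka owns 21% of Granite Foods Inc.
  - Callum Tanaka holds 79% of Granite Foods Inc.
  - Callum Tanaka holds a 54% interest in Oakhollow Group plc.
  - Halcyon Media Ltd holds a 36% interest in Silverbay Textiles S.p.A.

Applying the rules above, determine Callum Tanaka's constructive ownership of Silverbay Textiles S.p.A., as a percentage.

By sibling attribution (R3), Callum Tanaka is treated as also owning Dmitri Tanaka's interest in Granite Foods Inc, giving 79% + 21% = 100%.
Chain via Bluewater Ventures LLC → Cobalt Trust (R2): 57% × 49% × 21% = 5.8653% of Silverbay Textiles S.p.A.
Chain via Oakhollow Group plc → Halcyon Media Ltd (R2): 54% × 66% × 36% = 12.8304% of Silverbay Textiles S.p.A.
Chain via Granite Foods Inc. → Fairlane Industries Corp. (R2): 100% × 58% × 27% = 15.66% of Silverbay Textiles S.p.A.
Aggregating (R1): 5.8653% + 12.8304% + 15.66% = 34.3557%.

34.3557%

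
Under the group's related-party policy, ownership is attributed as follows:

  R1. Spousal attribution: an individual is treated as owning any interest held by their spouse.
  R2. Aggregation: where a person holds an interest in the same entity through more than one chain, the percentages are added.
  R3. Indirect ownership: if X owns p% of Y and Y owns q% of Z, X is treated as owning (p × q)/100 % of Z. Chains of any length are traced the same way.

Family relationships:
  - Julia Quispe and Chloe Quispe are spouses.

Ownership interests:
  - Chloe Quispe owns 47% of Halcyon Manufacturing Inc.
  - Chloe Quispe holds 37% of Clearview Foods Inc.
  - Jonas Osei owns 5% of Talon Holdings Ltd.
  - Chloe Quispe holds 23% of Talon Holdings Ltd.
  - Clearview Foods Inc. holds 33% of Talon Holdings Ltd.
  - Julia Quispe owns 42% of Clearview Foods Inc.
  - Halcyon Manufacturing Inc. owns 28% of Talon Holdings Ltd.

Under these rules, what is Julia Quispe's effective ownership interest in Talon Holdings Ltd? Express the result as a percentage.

By spousal attribution (R1), Julia Quispe is treated as also owning Chloe Quispe's interest in Clearview Foods Inc, giving 42% + 37% = 79%.
By spousal attribution (R1), Julia Quispe is treated as owning Chloe Quispe's 47% interest in Halcyon Manufacturing Inc.
By spousal attribution (R1), Julia Quispe is treated as owning Chloe Quispe's 23% interest in Talon Holdings Ltd.
Chain via Clearview Foods Inc. (R3): 79% × 33% = 26.07% of Talon Holdings Ltd.
Chain via Halcyon Manufacturing Inc. (R3): 47% × 28% = 13.16% of Talon Holdings Ltd.
Direct interest in Talon Holdings Ltd: 23%.
Aggregating (R2): 26.07% + 13.16% + 23% = 62.23%.

62.23%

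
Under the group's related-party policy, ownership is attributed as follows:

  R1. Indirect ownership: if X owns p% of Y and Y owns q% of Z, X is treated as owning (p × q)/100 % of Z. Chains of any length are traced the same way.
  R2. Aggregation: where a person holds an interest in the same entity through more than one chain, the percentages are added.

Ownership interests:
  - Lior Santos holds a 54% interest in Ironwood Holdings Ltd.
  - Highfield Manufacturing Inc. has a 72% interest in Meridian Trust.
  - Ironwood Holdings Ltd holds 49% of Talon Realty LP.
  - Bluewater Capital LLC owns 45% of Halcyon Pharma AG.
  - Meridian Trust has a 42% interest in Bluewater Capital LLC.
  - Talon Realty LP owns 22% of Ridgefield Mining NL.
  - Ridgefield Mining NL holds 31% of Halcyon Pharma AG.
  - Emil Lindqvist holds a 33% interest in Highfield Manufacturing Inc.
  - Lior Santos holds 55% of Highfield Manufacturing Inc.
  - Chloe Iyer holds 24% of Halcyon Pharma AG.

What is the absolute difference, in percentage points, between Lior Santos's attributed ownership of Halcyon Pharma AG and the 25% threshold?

15.711028

Chain via Highfield Manufacturing Inc. → Meridian Trust → Bluewater Capital LLC (R1): 55% × 72% × 42% × 45% = 7.4844% of Halcyon Pharma AG.
Chain via Ironwood Holdings Ltd → Talon Realty LP → Ridgefield Mining NL (R1): 54% × 49% × 22% × 31% = 1.804572% of Halcyon Pharma AG.
Aggregating (R2): 7.4844% + 1.804572% = 9.288972%.
9.288972% falls short of the 25% threshold by 15.711028 percentage points.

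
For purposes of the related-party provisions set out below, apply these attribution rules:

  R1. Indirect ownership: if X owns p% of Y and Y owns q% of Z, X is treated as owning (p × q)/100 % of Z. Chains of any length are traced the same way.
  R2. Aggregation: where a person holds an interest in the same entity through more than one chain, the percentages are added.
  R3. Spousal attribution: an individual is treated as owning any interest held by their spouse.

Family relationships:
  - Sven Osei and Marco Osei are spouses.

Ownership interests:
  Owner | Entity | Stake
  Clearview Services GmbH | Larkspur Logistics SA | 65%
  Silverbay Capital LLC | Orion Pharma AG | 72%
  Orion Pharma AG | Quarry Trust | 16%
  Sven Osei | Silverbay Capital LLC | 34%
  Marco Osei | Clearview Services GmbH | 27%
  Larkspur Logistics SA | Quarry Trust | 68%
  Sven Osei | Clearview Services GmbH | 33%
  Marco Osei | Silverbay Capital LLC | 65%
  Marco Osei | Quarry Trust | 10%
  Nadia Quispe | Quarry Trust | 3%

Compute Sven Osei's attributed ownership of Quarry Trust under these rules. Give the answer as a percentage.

47.9248%

By spousal attribution (R3), Sven Osei is treated as also owning Marco Osei's interest in Clearview Services GmbH, giving 33% + 27% = 60%.
By spousal attribution (R3), Sven Osei is treated as also owning Marco Osei's interest in Silverbay Capital LLC, giving 34% + 65% = 99%.
By spousal attribution (R3), Sven Osei is treated as owning Marco Osei's 10% interest in Quarry Trust.
Chain via Clearview Services GmbH → Larkspur Logistics SA (R1): 60% × 65% × 68% = 26.52% of Quarry Trust.
Chain via Silverbay Capital LLC → Orion Pharma AG (R1): 99% × 72% × 16% = 11.4048% of Quarry Trust.
Direct interest in Quarry Trust: 10%.
Aggregating (R2): 26.52% + 11.4048% + 10% = 47.9248%.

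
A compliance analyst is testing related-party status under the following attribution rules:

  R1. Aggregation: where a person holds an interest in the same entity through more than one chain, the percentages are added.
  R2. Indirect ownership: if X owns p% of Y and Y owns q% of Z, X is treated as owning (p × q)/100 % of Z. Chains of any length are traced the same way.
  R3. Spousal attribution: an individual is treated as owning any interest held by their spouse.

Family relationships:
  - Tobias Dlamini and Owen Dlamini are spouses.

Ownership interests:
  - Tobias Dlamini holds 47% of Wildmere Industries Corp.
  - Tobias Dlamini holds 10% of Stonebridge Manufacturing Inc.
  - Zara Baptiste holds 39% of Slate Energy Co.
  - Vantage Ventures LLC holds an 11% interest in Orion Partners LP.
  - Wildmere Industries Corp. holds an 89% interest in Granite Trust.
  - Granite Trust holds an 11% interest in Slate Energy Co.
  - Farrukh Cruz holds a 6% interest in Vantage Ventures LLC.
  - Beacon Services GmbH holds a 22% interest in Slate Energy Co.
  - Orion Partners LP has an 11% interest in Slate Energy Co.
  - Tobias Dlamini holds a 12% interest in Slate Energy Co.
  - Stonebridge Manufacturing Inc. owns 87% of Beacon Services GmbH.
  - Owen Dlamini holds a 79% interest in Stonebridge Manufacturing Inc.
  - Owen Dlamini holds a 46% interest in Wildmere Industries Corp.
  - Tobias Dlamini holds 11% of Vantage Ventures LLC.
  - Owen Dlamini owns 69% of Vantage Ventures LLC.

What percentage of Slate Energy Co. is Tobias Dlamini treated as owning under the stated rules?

By spousal attribution (R3), Tobias Dlamini is treated as also owning Owen Dlamini's interest in Stonebridge Manufacturing Inc, giving 10% + 79% = 89%.
By spousal attribution (R3), Tobias Dlamini is treated as also owning Owen Dlamini's interest in Vantage Ventures LLC, giving 11% + 69% = 80%.
By spousal attribution (R3), Tobias Dlamini is treated as also owning Owen Dlamini's interest in Wildmere Industries Corp, giving 47% + 46% = 93%.
Chain via Stonebridge Manufacturing Inc. → Beacon Services GmbH (R2): 89% × 87% × 22% = 17.0346% of Slate Energy Co.
Chain via Vantage Ventures LLC → Orion Partners LP (R2): 80% × 11% × 11% = 0.968% of Slate Energy Co.
Chain via Wildmere Industries Corp. → Granite Trust (R2): 93% × 89% × 11% = 9.1047% of Slate Energy Co.
Direct interest in Slate Energy Co: 12%.
Aggregating (R1): 17.0346% + 0.968% + 9.1047% + 12% = 39.1073%.

39.1073%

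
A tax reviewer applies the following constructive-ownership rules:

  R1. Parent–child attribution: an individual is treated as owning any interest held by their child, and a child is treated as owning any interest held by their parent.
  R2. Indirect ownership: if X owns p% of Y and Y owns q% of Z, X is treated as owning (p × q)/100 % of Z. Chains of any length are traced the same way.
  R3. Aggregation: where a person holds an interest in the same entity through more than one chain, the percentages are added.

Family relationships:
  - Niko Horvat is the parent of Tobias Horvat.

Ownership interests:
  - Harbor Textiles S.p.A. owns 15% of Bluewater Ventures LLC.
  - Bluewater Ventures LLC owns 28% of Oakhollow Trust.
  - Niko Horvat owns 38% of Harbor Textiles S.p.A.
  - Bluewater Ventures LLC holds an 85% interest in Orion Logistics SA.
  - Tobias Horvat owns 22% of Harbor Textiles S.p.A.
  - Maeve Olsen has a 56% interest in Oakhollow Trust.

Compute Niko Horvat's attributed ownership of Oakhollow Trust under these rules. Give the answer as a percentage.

2.52%

By parent–child attribution (R1), Niko Horvat is treated as also owning Tobias Horvat's interest in Harbor Textiles S.p.A, giving 38% + 22% = 60%.
Chain via Harbor Textiles S.p.A. → Bluewater Ventures LLC (R2): 60% × 15% × 28% = 2.52% of Oakhollow Trust.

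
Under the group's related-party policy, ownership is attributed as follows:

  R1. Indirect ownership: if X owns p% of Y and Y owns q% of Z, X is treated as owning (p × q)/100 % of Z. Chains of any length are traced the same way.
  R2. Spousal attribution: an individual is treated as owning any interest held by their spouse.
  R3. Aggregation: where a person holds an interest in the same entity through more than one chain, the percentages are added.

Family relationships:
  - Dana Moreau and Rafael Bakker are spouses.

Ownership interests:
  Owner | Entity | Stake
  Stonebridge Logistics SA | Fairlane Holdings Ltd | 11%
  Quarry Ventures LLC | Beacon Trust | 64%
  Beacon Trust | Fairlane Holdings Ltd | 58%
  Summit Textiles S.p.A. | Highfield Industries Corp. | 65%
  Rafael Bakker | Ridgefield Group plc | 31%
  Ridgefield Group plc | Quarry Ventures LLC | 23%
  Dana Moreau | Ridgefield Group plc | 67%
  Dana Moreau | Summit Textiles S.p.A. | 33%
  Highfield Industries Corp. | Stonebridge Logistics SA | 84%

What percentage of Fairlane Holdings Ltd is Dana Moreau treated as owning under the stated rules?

By spousal attribution (R2), Dana Moreau is treated as also owning Rafael Bakker's interest in Ridgefield Group plc, giving 67% + 31% = 98%.
Chain via Ridgefield Group plc → Quarry Ventures LLC → Beacon Trust (R1): 98% × 23% × 64% × 58% = 8.366848% of Fairlane Holdings Ltd.
Chain via Summit Textiles S.p.A. → Highfield Industries Corp. → Stonebridge Logistics SA (R1): 33% × 65% × 84% × 11% = 1.98198% of Fairlane Holdings Ltd.
Aggregating (R3): 8.366848% + 1.98198% = 10.348828%.

10.348828%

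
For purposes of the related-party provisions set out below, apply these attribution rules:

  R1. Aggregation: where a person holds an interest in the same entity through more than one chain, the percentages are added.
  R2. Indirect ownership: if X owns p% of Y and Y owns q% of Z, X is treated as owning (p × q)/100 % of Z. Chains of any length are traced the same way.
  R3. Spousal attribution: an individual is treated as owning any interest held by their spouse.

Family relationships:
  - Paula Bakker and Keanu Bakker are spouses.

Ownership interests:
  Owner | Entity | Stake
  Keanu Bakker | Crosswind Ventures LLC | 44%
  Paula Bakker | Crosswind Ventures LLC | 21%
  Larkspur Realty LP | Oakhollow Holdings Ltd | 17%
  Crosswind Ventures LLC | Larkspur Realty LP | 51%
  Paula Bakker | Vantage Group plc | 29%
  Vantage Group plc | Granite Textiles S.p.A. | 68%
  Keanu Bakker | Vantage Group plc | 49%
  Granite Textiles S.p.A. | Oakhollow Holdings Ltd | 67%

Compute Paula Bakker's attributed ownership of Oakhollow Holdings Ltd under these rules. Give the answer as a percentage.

41.1723%

By spousal attribution (R3), Paula Bakker is treated as also owning Keanu Bakker's interest in Crosswind Ventures LLC, giving 21% + 44% = 65%.
By spousal attribution (R3), Paula Bakker is treated as also owning Keanu Bakker's interest in Vantage Group plc, giving 29% + 49% = 78%.
Chain via Crosswind Ventures LLC → Larkspur Realty LP (R2): 65% × 51% × 17% = 5.6355% of Oakhollow Holdings Ltd.
Chain via Vantage Group plc → Granite Textiles S.p.A. (R2): 78% × 68% × 67% = 35.5368% of Oakhollow Holdings Ltd.
Aggregating (R1): 5.6355% + 35.5368% = 41.1723%.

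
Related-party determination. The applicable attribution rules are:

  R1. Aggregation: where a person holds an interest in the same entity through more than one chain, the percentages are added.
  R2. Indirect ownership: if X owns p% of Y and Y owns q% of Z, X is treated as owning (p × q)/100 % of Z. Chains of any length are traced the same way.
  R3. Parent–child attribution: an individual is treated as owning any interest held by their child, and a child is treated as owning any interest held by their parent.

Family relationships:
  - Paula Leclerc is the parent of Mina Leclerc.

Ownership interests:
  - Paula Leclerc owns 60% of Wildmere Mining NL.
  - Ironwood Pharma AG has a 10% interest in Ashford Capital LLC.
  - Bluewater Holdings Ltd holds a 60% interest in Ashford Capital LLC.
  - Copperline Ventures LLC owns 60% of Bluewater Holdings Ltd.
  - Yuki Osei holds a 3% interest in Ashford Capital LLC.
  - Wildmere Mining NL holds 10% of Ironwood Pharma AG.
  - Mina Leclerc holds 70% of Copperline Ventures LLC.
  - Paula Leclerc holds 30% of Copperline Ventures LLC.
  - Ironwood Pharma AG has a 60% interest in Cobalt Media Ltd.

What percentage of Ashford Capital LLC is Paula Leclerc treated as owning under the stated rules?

By parent–child attribution (R3), Paula Leclerc is treated as also owning Mina Leclerc's interest in Copperline Ventures LLC, giving 30% + 70% = 100%.
Chain via Copperline Ventures LLC → Bluewater Holdings Ltd (R2): 100% × 60% × 60% = 36% of Ashford Capital LLC.
Chain via Wildmere Mining NL → Ironwood Pharma AG (R2): 60% × 10% × 10% = 0.6% of Ashford Capital LLC.
Aggregating (R1): 36% + 0.6% = 36.6%.

36.6%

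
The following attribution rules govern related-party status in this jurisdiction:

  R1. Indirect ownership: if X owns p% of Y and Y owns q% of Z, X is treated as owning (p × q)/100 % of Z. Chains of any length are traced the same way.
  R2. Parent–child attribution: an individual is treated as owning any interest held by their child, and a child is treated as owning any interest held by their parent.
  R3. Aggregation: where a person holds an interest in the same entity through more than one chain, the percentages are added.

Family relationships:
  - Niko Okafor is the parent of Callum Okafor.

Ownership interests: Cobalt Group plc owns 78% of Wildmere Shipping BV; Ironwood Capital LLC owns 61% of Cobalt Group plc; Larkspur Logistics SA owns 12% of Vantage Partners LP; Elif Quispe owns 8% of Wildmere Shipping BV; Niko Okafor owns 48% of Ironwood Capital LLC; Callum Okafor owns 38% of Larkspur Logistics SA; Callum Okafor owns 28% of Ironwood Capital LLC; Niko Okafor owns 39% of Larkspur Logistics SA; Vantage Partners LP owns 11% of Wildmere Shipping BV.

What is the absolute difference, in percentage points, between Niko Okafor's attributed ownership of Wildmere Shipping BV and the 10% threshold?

By parent–child attribution (R2), Niko Okafor is treated as also owning Callum Okafor's interest in Larkspur Logistics SA, giving 39% + 38% = 77%.
By parent–child attribution (R2), Niko Okafor is treated as also owning Callum Okafor's interest in Ironwood Capital LLC, giving 48% + 28% = 76%.
Chain via Larkspur Logistics SA → Vantage Partners LP (R1): 77% × 12% × 11% = 1.0164% of Wildmere Shipping BV.
Chain via Ironwood Capital LLC → Cobalt Group plc (R1): 76% × 61% × 78% = 36.1608% of Wildmere Shipping BV.
Aggregating (R3): 1.0164% + 36.1608% = 37.1772%.
37.1772% exceeds the 10% threshold by 27.1772 percentage points.

27.1772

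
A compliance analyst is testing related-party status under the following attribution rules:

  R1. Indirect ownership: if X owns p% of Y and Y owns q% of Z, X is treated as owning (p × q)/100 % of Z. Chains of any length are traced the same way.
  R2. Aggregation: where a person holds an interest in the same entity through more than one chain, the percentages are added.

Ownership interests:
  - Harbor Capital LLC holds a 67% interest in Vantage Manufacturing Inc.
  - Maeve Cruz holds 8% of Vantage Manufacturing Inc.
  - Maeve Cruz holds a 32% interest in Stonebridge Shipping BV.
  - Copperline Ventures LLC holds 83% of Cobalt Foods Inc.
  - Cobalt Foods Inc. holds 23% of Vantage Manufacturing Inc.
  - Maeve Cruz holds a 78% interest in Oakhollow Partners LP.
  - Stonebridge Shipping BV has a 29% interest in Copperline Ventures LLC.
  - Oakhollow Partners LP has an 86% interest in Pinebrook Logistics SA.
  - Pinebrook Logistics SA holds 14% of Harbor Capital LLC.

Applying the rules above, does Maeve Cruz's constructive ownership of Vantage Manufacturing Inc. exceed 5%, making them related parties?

Chain via Stonebridge Shipping BV → Copperline Ventures LLC → Cobalt Foods Inc. (R1): 32% × 29% × 83% × 23% = 1.771552% of Vantage Manufacturing Inc.
Chain via Oakhollow Partners LP → Pinebrook Logistics SA → Harbor Capital LLC (R1): 78% × 86% × 14% × 67% = 6.292104% of Vantage Manufacturing Inc.
Direct interest in Vantage Manufacturing Inc: 8%.
Aggregating (R2): 1.771552% + 6.292104% + 8% = 16.063656%.
16.063656% exceeds the 5% threshold, so Maeve is a related party to Vantage Manufacturing Inc.

Yes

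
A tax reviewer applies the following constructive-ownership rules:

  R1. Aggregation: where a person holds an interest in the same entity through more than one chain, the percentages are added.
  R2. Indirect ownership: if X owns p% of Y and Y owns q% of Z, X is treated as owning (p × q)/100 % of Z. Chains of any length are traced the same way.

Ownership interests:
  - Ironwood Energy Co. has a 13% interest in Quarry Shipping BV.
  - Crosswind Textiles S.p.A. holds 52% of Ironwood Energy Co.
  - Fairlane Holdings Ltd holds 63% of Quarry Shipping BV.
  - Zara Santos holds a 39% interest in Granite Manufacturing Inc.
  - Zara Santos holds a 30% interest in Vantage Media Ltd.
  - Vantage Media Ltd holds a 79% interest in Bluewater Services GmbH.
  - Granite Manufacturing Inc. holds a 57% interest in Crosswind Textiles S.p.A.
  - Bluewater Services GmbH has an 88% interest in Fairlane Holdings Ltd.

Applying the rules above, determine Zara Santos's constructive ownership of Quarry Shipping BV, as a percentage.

14.642028%

Chain via Granite Manufacturing Inc. → Crosswind Textiles S.p.A. → Ironwood Energy Co. (R2): 39% × 57% × 52% × 13% = 1.502748% of Quarry Shipping BV.
Chain via Vantage Media Ltd → Bluewater Services GmbH → Fairlane Holdings Ltd (R2): 30% × 79% × 88% × 63% = 13.13928% of Quarry Shipping BV.
Aggregating (R1): 1.502748% + 13.13928% = 14.642028%.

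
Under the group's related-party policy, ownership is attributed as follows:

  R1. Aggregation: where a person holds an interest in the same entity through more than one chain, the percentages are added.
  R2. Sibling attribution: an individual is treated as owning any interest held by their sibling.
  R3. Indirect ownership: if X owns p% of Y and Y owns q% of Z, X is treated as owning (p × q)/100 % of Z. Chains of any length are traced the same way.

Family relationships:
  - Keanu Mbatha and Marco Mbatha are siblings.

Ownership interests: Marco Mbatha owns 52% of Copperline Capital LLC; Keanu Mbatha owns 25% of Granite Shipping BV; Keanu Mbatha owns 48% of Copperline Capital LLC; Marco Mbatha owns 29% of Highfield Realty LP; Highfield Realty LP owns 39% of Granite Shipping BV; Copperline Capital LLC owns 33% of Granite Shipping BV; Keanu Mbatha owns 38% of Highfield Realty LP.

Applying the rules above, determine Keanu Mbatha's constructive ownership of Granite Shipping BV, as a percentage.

84.13%

By sibling attribution (R2), Keanu Mbatha is treated as also owning Marco Mbatha's interest in Highfield Realty LP, giving 38% + 29% = 67%.
By sibling attribution (R2), Keanu Mbatha is treated as also owning Marco Mbatha's interest in Copperline Capital LLC, giving 48% + 52% = 100%.
Chain via Highfield Realty LP (R3): 67% × 39% = 26.13% of Granite Shipping BV.
Chain via Copperline Capital LLC (R3): 100% × 33% = 33% of Granite Shipping BV.
Direct interest in Granite Shipping BV: 25%.
Aggregating (R1): 26.13% + 33% + 25% = 84.13%.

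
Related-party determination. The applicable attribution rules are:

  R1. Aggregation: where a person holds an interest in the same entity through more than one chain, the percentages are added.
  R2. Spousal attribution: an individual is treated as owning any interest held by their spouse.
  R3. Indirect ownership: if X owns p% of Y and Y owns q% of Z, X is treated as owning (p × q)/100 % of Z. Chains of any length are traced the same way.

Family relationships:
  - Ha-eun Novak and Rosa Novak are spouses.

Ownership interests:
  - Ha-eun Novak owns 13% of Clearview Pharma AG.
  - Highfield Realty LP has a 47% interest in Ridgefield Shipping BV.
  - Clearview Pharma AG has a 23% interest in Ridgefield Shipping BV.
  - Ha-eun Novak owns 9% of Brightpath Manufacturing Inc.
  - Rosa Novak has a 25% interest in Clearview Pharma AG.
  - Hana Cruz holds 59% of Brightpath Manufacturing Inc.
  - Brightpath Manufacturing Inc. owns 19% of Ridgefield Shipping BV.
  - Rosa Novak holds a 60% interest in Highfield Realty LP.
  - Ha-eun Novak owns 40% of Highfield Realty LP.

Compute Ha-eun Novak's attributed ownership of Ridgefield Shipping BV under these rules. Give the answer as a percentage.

57.45%

By spousal attribution (R2), Ha-eun Novak is treated as also owning Rosa Novak's interest in Clearview Pharma AG, giving 13% + 25% = 38%.
By spousal attribution (R2), Ha-eun Novak is treated as also owning Rosa Novak's interest in Highfield Realty LP, giving 40% + 60% = 100%.
Chain via Clearview Pharma AG (R3): 38% × 23% = 8.74% of Ridgefield Shipping BV.
Chain via Brightpath Manufacturing Inc. (R3): 9% × 19% = 1.71% of Ridgefield Shipping BV.
Chain via Highfield Realty LP (R3): 100% × 47% = 47% of Ridgefield Shipping BV.
Aggregating (R1): 8.74% + 1.71% + 47% = 57.45%.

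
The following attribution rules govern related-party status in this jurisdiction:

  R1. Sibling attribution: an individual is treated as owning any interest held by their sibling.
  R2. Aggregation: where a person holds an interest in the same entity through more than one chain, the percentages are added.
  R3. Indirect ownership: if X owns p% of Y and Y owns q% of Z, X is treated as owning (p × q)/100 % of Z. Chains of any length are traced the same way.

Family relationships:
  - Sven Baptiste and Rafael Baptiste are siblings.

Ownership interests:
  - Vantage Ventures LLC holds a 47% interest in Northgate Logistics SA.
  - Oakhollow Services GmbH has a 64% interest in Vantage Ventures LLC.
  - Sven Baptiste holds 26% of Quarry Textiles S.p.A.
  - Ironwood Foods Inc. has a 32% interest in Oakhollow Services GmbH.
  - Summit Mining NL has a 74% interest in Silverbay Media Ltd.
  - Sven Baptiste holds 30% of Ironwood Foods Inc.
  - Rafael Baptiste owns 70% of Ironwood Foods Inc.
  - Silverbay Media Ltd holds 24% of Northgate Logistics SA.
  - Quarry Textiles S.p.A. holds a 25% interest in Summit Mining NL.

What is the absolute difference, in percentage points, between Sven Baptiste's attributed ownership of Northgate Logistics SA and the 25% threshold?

By sibling attribution (R1), Sven Baptiste is treated as also owning Rafael Baptiste's interest in Ironwood Foods Inc, giving 30% + 70% = 100%.
Chain via Ironwood Foods Inc. → Oakhollow Services GmbH → Vantage Ventures LLC (R3): 100% × 32% × 64% × 47% = 9.6256% of Northgate Logistics SA.
Chain via Quarry Textiles S.p.A. → Summit Mining NL → Silverbay Media Ltd (R3): 26% × 25% × 74% × 24% = 1.1544% of Northgate Logistics SA.
Aggregating (R2): 9.6256% + 1.1544% = 10.78%.
10.78% falls short of the 25% threshold by 14.22 percentage points.

14.22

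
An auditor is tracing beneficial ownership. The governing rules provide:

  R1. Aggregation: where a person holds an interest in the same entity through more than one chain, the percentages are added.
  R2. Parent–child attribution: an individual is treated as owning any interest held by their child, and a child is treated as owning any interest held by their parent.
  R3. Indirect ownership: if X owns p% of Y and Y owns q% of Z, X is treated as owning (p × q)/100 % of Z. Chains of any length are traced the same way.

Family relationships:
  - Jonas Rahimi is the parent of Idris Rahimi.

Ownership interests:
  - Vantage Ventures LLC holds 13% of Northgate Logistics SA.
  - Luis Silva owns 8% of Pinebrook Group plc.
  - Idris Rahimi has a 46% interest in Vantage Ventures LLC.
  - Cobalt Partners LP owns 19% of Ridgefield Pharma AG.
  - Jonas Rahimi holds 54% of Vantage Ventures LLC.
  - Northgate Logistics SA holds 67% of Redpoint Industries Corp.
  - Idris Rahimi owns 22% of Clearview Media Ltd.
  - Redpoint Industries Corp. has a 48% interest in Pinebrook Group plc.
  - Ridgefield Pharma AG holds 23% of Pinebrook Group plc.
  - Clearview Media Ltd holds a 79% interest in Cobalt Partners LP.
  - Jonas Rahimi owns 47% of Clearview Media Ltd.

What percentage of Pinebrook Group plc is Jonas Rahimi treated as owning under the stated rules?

6.562887%

By parent–child attribution (R2), Jonas Rahimi is treated as also owning Idris Rahimi's interest in Vantage Ventures LLC, giving 54% + 46% = 100%.
By parent–child attribution (R2), Jonas Rahimi is treated as also owning Idris Rahimi's interest in Clearview Media Ltd, giving 47% + 22% = 69%.
Chain via Vantage Ventures LLC → Northgate Logistics SA → Redpoint Industries Corp. (R3): 100% × 13% × 67% × 48% = 4.1808% of Pinebrook Group plc.
Chain via Clearview Media Ltd → Cobalt Partners LP → Ridgefield Pharma AG (R3): 69% × 79% × 19% × 23% = 2.382087% of Pinebrook Group plc.
Aggregating (R1): 4.1808% + 2.382087% = 6.562887%.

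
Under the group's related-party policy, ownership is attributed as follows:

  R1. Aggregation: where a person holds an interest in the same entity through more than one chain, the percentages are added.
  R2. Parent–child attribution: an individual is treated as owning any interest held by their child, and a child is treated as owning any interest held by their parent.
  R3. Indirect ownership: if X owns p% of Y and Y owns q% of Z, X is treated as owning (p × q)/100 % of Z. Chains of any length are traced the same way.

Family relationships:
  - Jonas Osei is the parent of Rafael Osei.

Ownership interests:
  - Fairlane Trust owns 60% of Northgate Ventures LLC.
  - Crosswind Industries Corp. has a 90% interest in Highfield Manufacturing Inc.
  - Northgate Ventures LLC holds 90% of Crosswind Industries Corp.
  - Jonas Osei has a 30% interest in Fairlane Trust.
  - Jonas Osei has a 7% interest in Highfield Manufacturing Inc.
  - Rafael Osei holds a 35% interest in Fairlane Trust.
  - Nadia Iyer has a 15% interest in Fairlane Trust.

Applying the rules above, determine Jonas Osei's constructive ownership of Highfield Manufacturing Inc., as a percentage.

By parent–child attribution (R2), Jonas Osei is treated as also owning Rafael Osei's interest in Fairlane Trust, giving 30% + 35% = 65%.
Chain via Fairlane Trust → Northgate Ventures LLC → Crosswind Industries Corp. (R3): 65% × 60% × 90% × 90% = 31.59% of Highfield Manufacturing Inc.
Direct interest in Highfield Manufacturing Inc: 7%.
Aggregating (R1): 31.59% + 7% = 38.59%.

38.59%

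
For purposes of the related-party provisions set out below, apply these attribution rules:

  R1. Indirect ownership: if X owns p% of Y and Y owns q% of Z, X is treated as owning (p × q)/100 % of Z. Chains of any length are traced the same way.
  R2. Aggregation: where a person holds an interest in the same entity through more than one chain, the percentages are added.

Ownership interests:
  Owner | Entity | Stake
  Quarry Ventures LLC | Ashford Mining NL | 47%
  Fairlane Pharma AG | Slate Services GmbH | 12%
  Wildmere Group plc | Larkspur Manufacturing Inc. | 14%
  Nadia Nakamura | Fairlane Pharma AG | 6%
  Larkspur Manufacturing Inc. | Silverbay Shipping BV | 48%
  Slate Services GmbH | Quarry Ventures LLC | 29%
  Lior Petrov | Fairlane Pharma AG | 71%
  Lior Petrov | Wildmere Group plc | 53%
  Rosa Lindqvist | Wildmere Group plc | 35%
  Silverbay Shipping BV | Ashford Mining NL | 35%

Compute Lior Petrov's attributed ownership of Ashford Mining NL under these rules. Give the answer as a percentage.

2.407836%

Chain via Fairlane Pharma AG → Slate Services GmbH → Quarry Ventures LLC (R1): 71% × 12% × 29% × 47% = 1.161276% of Ashford Mining NL.
Chain via Wildmere Group plc → Larkspur Manufacturing Inc. → Silverbay Shipping BV (R1): 53% × 14% × 48% × 35% = 1.24656% of Ashford Mining NL.
Aggregating (R2): 1.161276% + 1.24656% = 2.407836%.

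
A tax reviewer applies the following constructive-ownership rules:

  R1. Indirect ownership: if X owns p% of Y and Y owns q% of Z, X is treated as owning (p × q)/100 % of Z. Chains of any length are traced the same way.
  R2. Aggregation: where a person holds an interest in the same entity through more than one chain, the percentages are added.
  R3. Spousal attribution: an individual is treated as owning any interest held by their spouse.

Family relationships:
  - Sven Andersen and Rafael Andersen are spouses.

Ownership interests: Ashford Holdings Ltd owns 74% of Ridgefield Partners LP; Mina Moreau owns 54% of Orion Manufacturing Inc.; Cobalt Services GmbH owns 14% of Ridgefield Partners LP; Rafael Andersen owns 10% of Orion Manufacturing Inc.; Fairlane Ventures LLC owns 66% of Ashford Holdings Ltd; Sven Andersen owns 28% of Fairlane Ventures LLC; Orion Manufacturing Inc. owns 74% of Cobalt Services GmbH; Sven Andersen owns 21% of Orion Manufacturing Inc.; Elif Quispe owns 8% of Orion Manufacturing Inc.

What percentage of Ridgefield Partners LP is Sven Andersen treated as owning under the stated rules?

By spousal attribution (R3), Sven Andersen is treated as also owning Rafael Andersen's interest in Orion Manufacturing Inc, giving 21% + 10% = 31%.
Chain via Orion Manufacturing Inc. → Cobalt Services GmbH (R1): 31% × 74% × 14% = 3.2116% of Ridgefield Partners LP.
Chain via Fairlane Ventures LLC → Ashford Holdings Ltd (R1): 28% × 66% × 74% = 13.6752% of Ridgefield Partners LP.
Aggregating (R2): 3.2116% + 13.6752% = 16.8868%.

16.8868%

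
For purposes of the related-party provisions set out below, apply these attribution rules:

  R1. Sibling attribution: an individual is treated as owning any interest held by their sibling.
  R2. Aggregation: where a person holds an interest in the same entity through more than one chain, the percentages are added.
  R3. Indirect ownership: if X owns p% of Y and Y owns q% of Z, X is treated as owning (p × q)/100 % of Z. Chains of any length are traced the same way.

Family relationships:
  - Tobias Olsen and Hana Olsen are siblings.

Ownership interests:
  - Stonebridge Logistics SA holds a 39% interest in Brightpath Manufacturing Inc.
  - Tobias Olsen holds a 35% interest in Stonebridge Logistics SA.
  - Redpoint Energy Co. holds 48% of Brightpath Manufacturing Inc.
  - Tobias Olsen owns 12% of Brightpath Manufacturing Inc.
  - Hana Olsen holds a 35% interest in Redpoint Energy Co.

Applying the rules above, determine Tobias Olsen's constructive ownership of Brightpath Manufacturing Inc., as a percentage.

42.45%

By sibling attribution (R1), Tobias Olsen is treated as owning Hana Olsen's 35% interest in Redpoint Energy Co.
Chain via Stonebridge Logistics SA (R3): 35% × 39% = 13.65% of Brightpath Manufacturing Inc.
Direct interest in Brightpath Manufacturing Inc: 12%.
Chain via Redpoint Energy Co. (R3): 35% × 48% = 16.8% of Brightpath Manufacturing Inc.
Aggregating (R2): 13.65% + 12% + 16.8% = 42.45%.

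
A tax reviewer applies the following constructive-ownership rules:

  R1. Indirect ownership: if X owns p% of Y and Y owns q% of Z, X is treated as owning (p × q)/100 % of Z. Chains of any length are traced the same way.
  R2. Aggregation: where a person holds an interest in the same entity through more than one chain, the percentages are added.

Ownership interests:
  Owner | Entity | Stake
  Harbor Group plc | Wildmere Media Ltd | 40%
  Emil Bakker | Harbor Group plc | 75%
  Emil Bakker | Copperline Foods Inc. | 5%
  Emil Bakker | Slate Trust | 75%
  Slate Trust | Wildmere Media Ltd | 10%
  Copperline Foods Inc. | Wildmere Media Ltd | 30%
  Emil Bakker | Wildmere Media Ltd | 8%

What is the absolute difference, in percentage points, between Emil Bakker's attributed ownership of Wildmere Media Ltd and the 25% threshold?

22

Chain via Copperline Foods Inc. (R1): 5% × 30% = 1.5% of Wildmere Media Ltd.
Chain via Slate Trust (R1): 75% × 10% = 7.5% of Wildmere Media Ltd.
Chain via Harbor Group plc (R1): 75% × 40% = 30% of Wildmere Media Ltd.
Direct interest in Wildmere Media Ltd: 8%.
Aggregating (R2): 1.5% + 7.5% + 30% + 8% = 47%.
47% exceeds the 25% threshold by 22 percentage points.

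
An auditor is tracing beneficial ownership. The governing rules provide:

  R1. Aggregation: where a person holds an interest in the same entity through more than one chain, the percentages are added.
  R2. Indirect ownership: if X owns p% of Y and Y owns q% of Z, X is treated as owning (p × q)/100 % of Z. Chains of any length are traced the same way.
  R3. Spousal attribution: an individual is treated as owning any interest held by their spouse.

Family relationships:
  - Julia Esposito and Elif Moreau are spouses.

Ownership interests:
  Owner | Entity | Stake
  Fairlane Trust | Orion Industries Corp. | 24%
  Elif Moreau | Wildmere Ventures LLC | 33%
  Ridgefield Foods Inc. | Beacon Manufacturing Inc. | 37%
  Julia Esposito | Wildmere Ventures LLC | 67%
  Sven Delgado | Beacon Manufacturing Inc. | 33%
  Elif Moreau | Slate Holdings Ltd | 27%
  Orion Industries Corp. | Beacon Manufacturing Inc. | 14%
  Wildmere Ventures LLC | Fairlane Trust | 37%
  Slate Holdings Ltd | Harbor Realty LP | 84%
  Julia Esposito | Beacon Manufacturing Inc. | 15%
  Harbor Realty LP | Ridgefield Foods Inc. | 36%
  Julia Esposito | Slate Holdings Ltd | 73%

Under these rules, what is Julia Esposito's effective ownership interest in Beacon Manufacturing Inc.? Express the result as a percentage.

27.432%

By spousal attribution (R3), Julia Esposito is treated as also owning Elif Moreau's interest in Slate Holdings Ltd, giving 73% + 27% = 100%.
By spousal attribution (R3), Julia Esposito is treated as also owning Elif Moreau's interest in Wildmere Ventures LLC, giving 67% + 33% = 100%.
Chain via Slate Holdings Ltd → Harbor Realty LP → Ridgefield Foods Inc. (R2): 100% × 84% × 36% × 37% = 11.1888% of Beacon Manufacturing Inc.
Chain via Wildmere Ventures LLC → Fairlane Trust → Orion Industries Corp. (R2): 100% × 37% × 24% × 14% = 1.2432% of Beacon Manufacturing Inc.
Direct interest in Beacon Manufacturing Inc: 15%.
Aggregating (R1): 11.1888% + 1.2432% + 15% = 27.432%.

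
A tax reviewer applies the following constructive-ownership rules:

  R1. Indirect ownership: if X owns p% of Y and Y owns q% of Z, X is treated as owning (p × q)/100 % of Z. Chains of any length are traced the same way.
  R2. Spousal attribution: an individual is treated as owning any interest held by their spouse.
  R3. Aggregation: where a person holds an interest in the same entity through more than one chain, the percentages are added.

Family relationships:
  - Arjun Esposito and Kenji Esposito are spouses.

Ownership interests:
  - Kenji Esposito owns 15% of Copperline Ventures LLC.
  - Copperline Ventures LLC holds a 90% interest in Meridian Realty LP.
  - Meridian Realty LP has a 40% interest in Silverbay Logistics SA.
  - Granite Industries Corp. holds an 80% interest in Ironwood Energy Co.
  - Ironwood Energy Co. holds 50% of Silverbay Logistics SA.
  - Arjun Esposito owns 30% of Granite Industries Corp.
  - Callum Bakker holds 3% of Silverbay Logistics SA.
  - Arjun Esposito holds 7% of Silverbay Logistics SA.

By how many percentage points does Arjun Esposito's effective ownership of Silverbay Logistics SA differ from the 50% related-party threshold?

By spousal attribution (R2), Arjun Esposito is treated as owning Kenji Esposito's 15% interest in Copperline Ventures LLC.
Chain via Granite Industries Corp. → Ironwood Energy Co. (R1): 30% × 80% × 50% = 12% of Silverbay Logistics SA.
Direct interest in Silverbay Logistics SA: 7%.
Chain via Copperline Ventures LLC → Meridian Realty LP (R1): 15% × 90% × 40% = 5.4% of Silverbay Logistics SA.
Aggregating (R3): 12% + 7% + 5.4% = 24.4%.
24.4% falls short of the 50% threshold by 25.6 percentage points.

25.6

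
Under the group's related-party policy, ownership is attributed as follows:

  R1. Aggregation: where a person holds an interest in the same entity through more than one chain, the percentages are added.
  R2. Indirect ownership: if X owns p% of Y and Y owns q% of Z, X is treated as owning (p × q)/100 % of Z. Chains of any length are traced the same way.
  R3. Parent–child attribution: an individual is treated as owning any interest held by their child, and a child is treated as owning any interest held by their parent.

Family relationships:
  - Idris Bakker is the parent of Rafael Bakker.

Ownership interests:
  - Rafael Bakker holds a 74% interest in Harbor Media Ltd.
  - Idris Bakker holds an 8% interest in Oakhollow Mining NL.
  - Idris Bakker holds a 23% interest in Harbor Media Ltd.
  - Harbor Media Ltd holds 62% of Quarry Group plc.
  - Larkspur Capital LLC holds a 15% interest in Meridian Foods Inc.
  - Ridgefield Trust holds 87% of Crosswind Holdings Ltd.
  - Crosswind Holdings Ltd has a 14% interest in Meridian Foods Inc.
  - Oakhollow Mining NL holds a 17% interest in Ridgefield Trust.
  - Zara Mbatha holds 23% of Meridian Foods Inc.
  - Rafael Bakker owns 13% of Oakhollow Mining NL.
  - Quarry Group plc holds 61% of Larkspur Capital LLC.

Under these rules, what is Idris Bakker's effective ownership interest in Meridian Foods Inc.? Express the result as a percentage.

5.937636%

By parent–child attribution (R3), Idris Bakker is treated as also owning Rafael Bakker's interest in Harbor Media Ltd, giving 23% + 74% = 97%.
By parent–child attribution (R3), Idris Bakker is treated as also owning Rafael Bakker's interest in Oakhollow Mining NL, giving 8% + 13% = 21%.
Chain via Harbor Media Ltd → Quarry Group plc → Larkspur Capital LLC (R2): 97% × 62% × 61% × 15% = 5.50281% of Meridian Foods Inc.
Chain via Oakhollow Mining NL → Ridgefield Trust → Crosswind Holdings Ltd (R2): 21% × 17% × 87% × 14% = 0.434826% of Meridian Foods Inc.
Aggregating (R1): 5.50281% + 0.434826% = 5.937636%.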